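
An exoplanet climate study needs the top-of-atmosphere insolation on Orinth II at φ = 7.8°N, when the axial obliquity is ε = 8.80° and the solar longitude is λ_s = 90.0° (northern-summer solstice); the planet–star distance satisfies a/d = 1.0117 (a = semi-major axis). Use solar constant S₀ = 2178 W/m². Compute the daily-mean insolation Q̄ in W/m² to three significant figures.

Solar declination: sin δ = sin ε · sin λ_s = sin 8.80° × sin 90.0° = 0.15299, so δ = +8.800°.
cos H₀ = −tan(+7.8°) tan(+8.800°) = -0.0212, H₀ = 1.5920 rad.
Bracket: H₀ sin φ sin δ + cos φ cos δ sin H₀ = 1.5920×0.13572×0.15299 + 0.99075×0.98823×0.99978 = 0.033056 + 0.978873 = 1.011929.
Inverse-square distance factor (a/d)² = 1.0117² = 1.023537.
Q̄ = (S₀/π) × 1.023537 × [bracket] = (2178/π) × 1.023537 × 1.011929 = 718.1 W/m².

Q̄ ≈ 718 W/m²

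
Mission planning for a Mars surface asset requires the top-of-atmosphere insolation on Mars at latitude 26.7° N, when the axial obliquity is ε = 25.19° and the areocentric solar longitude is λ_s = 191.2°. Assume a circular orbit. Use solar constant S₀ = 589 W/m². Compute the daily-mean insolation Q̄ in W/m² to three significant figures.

Q̄ ≈ 156 W/m²

sin δ = sin 25.19° × sin 191.2° = -0.08267, so δ = -4.742°.
cos H₀ = −tan(+26.7°) tan(-4.742°) = 0.0417, H₀ = 1.5291 rad.
Bracket: H₀ sin φ sin δ + cos φ cos δ sin H₀ = 1.5291×0.44932×-0.08267 + 0.89337×0.99658×0.99913 = -0.056799 + 0.889540 = 0.832741.
Q̄ = (S₀/π) × [bracket] = (589/π) × 0.832741 = 156.1 W/m².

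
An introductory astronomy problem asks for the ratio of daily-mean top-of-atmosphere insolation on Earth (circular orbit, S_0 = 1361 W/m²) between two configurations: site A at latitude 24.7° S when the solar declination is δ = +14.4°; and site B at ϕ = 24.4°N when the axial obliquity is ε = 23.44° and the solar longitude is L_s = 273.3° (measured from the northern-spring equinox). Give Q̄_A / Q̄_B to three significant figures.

Q̄_A / Q̄_B ≈ 1.22

— Configuration A (ϕ=-24.7°):
cos h₀ = −tan(-24.7°) tan(+14.400°) = 0.1181, h₀ = 1.4524 rad.
Bracket: h₀ sin ϕ sin δ + cos ϕ cos δ sin h₀ = 1.4524×-0.41787×0.24869 + 0.90851×0.96858×0.99300 = -0.150934 + 0.873805 = 0.722871.
Q̄ = (S_0/π) × [bracket] = (1361/π) × 0.722871 = 313.16 W/m².
— Configuration B (ϕ=+24.4°):
Solar declination: sin δ = sin ε · sin L_s = sin 23.44° × sin 273.3° = -0.39713, so δ = -23.399°.
cos h₀ = −tan(+24.4°) tan(-23.399°) = 0.1963, h₀ = 1.3732 rad.
Bracket: h₀ sin ϕ sin δ + cos ϕ cos δ sin h₀ = 1.3732×0.41310×-0.39713 + 0.91068×0.91776×0.98055 = -0.225280 + 0.819530 = 0.594250.
Q̄ = (S_0/π) × [bracket] = (1361/π) × 0.594250 = 257.44 W/m².
Ratio Q̄_A / Q̄_B = 313.16 / 257.44 = 1.216.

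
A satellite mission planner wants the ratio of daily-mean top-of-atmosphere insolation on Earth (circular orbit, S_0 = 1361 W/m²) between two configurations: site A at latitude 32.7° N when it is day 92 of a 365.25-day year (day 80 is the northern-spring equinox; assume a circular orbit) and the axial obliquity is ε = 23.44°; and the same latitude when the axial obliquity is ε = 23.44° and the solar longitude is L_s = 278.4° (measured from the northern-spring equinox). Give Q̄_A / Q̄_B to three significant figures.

— Configuration A (ϕ=+32.7°):
Solar longitude: L_s = 360° × (92 − 80)/365.25 = 11.828°.
sin δ = sin 23.44° × sin 11.828° = 0.08153, so δ = +4.677°.
cos h₀ = −tan(+32.7°) tan(+4.677°) = -0.0525, h₀ = 1.6233 rad.
Bracket: h₀ sin ϕ sin δ + cos ϕ cos δ sin h₀ = 1.6233×0.54024×0.08153 + 0.84151×0.99667×0.99862 = 0.071499 + 0.837550 = 0.909049.
Q̄ = (S_0/π) × [bracket] = (1361/π) × 0.909049 = 393.82 W/m².
— Configuration B (ϕ=+32.7°):
Solar declination: sin δ = sin ε · sin L_s = sin 23.44° × sin 278.4° = -0.39352, so δ = -23.174°.
cos h₀ = −tan(+32.7°) tan(-23.174°) = 0.2748, h₀ = 1.2924 rad.
Bracket: h₀ sin ϕ sin δ + cos ϕ cos δ sin h₀ = 1.2924×0.54024×-0.39352 + 0.84151×0.91932×0.96150 = -0.274758 + 0.743833 = 0.469075.
Q̄ = (S_0/π) × [bracket] = (1361/π) × 0.469075 = 203.21 W/m².
Ratio Q̄_A / Q̄_B = 393.82 / 203.21 = 1.938.

Q̄_A / Q̄_B ≈ 1.94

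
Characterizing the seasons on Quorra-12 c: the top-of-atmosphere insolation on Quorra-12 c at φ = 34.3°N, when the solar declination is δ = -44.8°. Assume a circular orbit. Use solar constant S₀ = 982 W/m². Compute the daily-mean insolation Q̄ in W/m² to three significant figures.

cos H₀ = −tan(+34.3°) tan(-44.800°) = 0.6774, H₀ = 0.8266 rad.
Bracket: H₀ sin φ sin δ + cos φ cos δ sin H₀ = 0.8266×0.56353×-0.70463 + 0.82610×0.70957×0.73561 = -0.328226 + 0.431197 = 0.102971.
Q̄ = (S₀/π) × [bracket] = (982/π) × 0.102971 = 32.19 W/m².

Q̄ ≈ 32.2 W/m²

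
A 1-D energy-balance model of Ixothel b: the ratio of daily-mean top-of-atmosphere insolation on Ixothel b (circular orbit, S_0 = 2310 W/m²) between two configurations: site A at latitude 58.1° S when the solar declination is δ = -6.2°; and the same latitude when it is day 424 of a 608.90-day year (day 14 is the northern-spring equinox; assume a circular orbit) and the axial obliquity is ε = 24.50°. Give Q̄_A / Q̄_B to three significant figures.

Q̄_A / Q̄_B ≈ 0.625

— Configuration A (ϕ=-58.1°):
cos h₀ = −tan(-58.1°) tan(-6.200°) = -0.1745, h₀ = 1.7462 rad.
Bracket: h₀ sin ϕ sin δ + cos ϕ cos δ sin h₀ = 1.7462×-0.84897×-0.10800 + 0.52844×0.99415×0.98465 = 0.160107 + 0.517285 = 0.677392.
Q̄ = (S_0/π) × [bracket] = (2310/π) × 0.677392 = 498.08 W/m².
— Configuration B (ϕ=-58.1°):
Solar longitude: L_s = 360° × (424 − 14)/608.90 = 242.404°.
sin δ = sin 24.50° × sin 242.404° = -0.36752, so δ = -21.563°.
cos h₀ = −tan(-58.1°) tan(-21.563°) = -0.6349, h₀ = 2.2586 rad.
Bracket: h₀ sin ϕ sin δ + cos ϕ cos δ sin h₀ = 2.2586×-0.84897×-0.36752 + 0.52844×0.93002×0.77262 = 0.704714 + 0.379712 = 1.084426.
Q̄ = (S_0/π) × [bracket] = (2310/π) × 1.084426 = 797.37 W/m².
Ratio Q̄_A / Q̄_B = 498.08 / 797.37 = 0.6247.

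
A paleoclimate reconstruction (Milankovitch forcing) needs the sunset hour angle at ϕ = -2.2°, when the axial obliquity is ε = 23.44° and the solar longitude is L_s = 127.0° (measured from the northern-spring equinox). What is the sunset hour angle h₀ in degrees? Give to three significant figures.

h₀ = 89.3°

Solar declination: sin δ = sin ε · sin L_s = sin 23.44° × sin 127.0° = 0.31769, so δ = +18.523°.
cos h₀ = −tan ϕ · tan δ = −tan(-2.2°) × tan(+18.523°) = 0.0129, so h₀ = 1.5579 rad = 89.26°.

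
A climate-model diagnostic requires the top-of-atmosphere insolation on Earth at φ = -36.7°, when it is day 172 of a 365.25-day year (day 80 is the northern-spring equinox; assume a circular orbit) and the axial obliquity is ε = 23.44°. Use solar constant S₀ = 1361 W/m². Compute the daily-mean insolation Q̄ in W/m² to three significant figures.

Q̄ ≈ 174 W/m²

Solar longitude: λ_s = 360° × (172 − 80)/365.25 = 90.678°.
sin δ = sin 23.44° × sin 90.678° = 0.39776, so δ = +23.438°.
cos H₀ = −tan(-36.7°) tan(+23.438°) = 0.3231, H₀ = 1.2417 rad.
Bracket: H₀ sin φ sin δ + cos φ cos δ sin H₀ = 1.2417×-0.59763×0.39776 + 0.80178×0.91749×0.94635 = -0.295169 + 0.696159 = 0.400990.
Q̄ = (S₀/π) × [bracket] = (1361/π) × 0.400990 = 173.7 W/m².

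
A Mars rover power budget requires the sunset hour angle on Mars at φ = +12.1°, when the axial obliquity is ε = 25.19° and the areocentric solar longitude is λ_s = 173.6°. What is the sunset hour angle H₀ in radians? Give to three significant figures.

sin δ = sin 25.19° × sin 173.6° = 0.04744, so δ = +2.719°.
cos H₀ = −tan φ · tan δ = −tan(+12.1°) × tan(+2.719°) = -0.0102, so H₀ = 1.5810 rad = 90.58°.

H₀ = 1.58 rad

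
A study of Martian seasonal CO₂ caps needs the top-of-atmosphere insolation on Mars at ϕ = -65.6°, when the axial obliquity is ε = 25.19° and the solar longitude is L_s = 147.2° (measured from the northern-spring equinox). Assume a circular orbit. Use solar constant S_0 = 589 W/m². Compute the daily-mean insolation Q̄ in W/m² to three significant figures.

Solar declination: sin δ = sin ε · sin L_s = sin 25.19° × sin 147.2° = 0.23056, so δ = +13.330°.
cos h₀ = −tan(-65.6°) tan(+13.330°) = 0.5223, h₀ = 1.0212 rad.
Bracket: h₀ sin ϕ sin δ + cos ϕ cos δ sin h₀ = 1.0212×-0.91068×0.23056 + 0.41310×0.97306×0.85273 = -0.214418 + 0.342773 = 0.128355.
Q̄ = (S_0/π) × [bracket] = (589/π) × 0.128355 = 24.06 W/m².

Q̄ ≈ 24.1 W/m²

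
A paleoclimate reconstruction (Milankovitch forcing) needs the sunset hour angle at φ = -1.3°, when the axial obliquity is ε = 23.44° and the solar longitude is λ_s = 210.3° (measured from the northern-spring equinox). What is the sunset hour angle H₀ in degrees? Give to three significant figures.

H₀ = 90.3°

Solar declination: sin δ = sin ε · sin λ_s = sin 23.44° × sin 210.3° = -0.20070, so δ = -11.578°.
cos H₀ = −tan φ · tan δ = −tan(-1.3°) × tan(-11.578°) = -0.0046, so H₀ = 1.5754 rad = 90.27°.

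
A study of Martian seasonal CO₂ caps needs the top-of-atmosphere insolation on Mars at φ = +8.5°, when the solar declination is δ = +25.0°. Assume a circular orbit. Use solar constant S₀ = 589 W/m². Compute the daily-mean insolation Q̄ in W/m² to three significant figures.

Q̄ ≈ 187 W/m²

cos H₀ = −tan(+8.5°) tan(+25.000°) = -0.0697, H₀ = 1.6405 rad.
Bracket: H₀ sin φ sin δ + cos φ cos δ sin H₀ = 1.6405×0.14781×0.42262 + 0.98902×0.90631×0.99757 = 0.102478 + 0.894181 = 0.996659.
Q̄ = (S₀/π) × [bracket] = (589/π) × 0.996659 = 186.9 W/m².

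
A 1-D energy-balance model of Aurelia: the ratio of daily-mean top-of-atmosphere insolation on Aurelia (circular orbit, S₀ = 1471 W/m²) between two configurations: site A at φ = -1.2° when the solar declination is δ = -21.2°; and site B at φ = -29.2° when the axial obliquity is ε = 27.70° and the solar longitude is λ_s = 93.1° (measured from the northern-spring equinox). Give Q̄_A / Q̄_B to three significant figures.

Q̄_A / Q̄_B ≈ 2.09

— Configuration A (φ=-1.2°):
cos H₀ = −tan(-1.2°) tan(-21.200°) = -0.0081, H₀ = 1.5789 rad.
Bracket: H₀ sin φ sin δ + cos φ cos δ sin H₀ = 1.5789×-0.02094×-0.36162 + 0.99978×0.93232×0.99997 = 0.011956 + 0.932087 = 0.944043.
Q̄ = (S₀/π) × [bracket] = (1471/π) × 0.944043 = 442.03 W/m².
— Configuration B (φ=-29.2°):
Solar declination: sin δ = sin ε · sin λ_s = sin 27.70° × sin 93.1° = 0.46416, so δ = +27.656°.
cos H₀ = −tan(-29.2°) tan(+27.656°) = 0.2929, H₀ = 1.2736 rad.
Bracket: H₀ sin φ sin δ + cos φ cos δ sin H₀ = 1.2736×-0.48786×0.46416 + 0.87292×0.88575×0.95615 = -0.288400 + 0.739285 = 0.450885.
Q̄ = (S₀/π) × [bracket] = (1471/π) × 0.450885 = 211.12 W/m².
Ratio Q̄_A / Q̄_B = 442.03 / 211.12 = 2.094.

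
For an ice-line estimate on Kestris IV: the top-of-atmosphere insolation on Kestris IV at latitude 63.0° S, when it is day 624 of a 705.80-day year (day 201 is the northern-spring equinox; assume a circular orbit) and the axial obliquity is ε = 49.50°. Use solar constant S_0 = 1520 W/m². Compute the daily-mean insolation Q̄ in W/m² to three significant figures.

Q̄ ≈ 603 W/m²

Solar longitude: L_s = 360° × (624 − 201)/705.80 = 215.755°.
sin δ = sin 49.50° × sin 215.755° = -0.44432, so δ = -26.380°.
cos h₀ = −tan(-63.0°) tan(-26.380°) = -0.9734, h₀ = 2.9104 rad.
Bracket: h₀ sin ϕ sin δ + cos ϕ cos δ sin h₀ = 2.9104×-0.89101×-0.44432 + 0.45399×0.89587×0.22913 = 1.152209 + 0.093191 = 1.245400.
Q̄ = (S_0/π) × [bracket] = (1520/π) × 1.245400 = 602.6 W/m².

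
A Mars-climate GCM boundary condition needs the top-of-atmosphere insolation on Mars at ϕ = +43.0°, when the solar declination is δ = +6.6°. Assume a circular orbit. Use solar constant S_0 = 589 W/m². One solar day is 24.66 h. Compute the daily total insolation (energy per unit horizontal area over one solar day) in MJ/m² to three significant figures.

cos h₀ = −tan(+43.0°) tan(+6.600°) = -0.1079, h₀ = 1.6789 rad.
Bracket: h₀ sin ϕ sin δ + cos ϕ cos δ sin h₀ = 1.6789×0.68200×0.11494 + 0.73135×0.99337×0.99416 = 0.131607 + 0.722258 = 0.853865.
Q̄ = (S_0/π) × [bracket] = (589/π) × 0.853865 = 160.09 W/m².
Daily total = Q̄ × 24.66 h × 3600 s/h = 160.09 × 24.66 × 3600 / 10⁶ = 14.21 MJ/m².

14.2 MJ/m²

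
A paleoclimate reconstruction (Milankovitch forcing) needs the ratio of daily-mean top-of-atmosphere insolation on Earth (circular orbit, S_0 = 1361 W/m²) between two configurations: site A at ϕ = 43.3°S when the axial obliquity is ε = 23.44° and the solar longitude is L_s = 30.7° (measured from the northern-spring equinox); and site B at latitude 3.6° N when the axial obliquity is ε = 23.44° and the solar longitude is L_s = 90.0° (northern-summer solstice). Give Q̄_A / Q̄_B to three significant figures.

— Configuration A (ϕ=-43.3°):
Solar declination: sin δ = sin ε · sin L_s = sin 23.44° × sin 30.7° = 0.20309, so δ = +11.718°.
cos h₀ = −tan(-43.3°) tan(+11.718°) = 0.1955, h₀ = 1.3741 rad.
Bracket: h₀ sin ϕ sin δ + cos ϕ cos δ sin h₀ = 1.3741×-0.68582×0.20309 + 0.72777×0.97916×0.98071 = -0.191389 + 0.698857 = 0.507468.
Q̄ = (S_0/π) × [bracket] = (1361/π) × 0.507468 = 219.85 W/m².
— Configuration B (ϕ=+3.6°):
Solar declination: sin δ = sin ε · sin L_s = sin 23.44° × sin 90.0° = 0.39779, so δ = +23.440°.
cos h₀ = −tan(+3.6°) tan(+23.440°) = -0.0273, h₀ = 1.5981 rad.
Bracket: h₀ sin ϕ sin δ + cos ϕ cos δ sin h₀ = 1.5981×0.06279×0.39779 + 0.99803×0.91748×0.99963 = 0.039916 + 0.915334 = 0.955250.
Q̄ = (S_0/π) × [bracket] = (1361/π) × 0.955250 = 413.83 W/m².
Ratio Q̄_A / Q̄_B = 219.85 / 413.83 = 0.5313.

Q̄_A / Q̄_B ≈ 0.531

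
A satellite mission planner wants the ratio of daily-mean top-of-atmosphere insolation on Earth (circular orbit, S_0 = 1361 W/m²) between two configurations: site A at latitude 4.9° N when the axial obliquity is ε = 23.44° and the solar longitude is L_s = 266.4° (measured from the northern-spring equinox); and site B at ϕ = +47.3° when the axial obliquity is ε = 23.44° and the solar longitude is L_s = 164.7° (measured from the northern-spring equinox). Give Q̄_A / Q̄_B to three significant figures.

Q̄_A / Q̄_B ≈ 1.08

— Configuration A (ϕ=+4.9°):
Solar declination: sin δ = sin ε · sin L_s = sin 23.44° × sin 266.4° = -0.39700, so δ = -23.391°.
cos h₀ = −tan(+4.9°) tan(-23.391°) = 0.0371, h₀ = 1.5337 rad.
Bracket: h₀ sin ϕ sin δ + cos ϕ cos δ sin h₀ = 1.5337×0.08542×-0.39700 + 0.99635×0.91782×0.99931 = -0.052010 + 0.913839 = 0.861829.
Q̄ = (S_0/π) × [bracket] = (1361/π) × 0.861829 = 373.36 W/m².
— Configuration B (ϕ=+47.3°):
Solar declination: sin δ = sin ε · sin L_s = sin 23.44° × sin 164.7° = 0.10497, so δ = +6.025°.
cos h₀ = −tan(+47.3°) tan(+6.025°) = -0.1144, h₀ = 1.6854 rad.
Bracket: h₀ sin ϕ sin δ + cos ϕ cos δ sin h₀ = 1.6854×0.73491×0.10497 + 0.67816×0.99448×0.99344 = 0.130018 + 0.669992 = 0.800010.
Q̄ = (S_0/π) × [bracket] = (1361/π) × 0.800010 = 346.58 W/m².
Ratio Q̄_A / Q̄_B = 373.36 / 346.58 = 1.077.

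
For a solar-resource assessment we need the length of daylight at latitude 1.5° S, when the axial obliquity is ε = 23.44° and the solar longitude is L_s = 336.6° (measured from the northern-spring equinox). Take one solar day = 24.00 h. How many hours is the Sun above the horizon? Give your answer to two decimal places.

Solar declination: sin δ = sin ε · sin L_s = sin 23.44° × sin 336.6° = -0.15798, so δ = -9.090°.
cos h₀ = −tan ϕ · tan δ = −tan(-1.5°) × tan(-9.090°) = -0.0042, so h₀ = 1.5750 rad = 90.24°.
Daylight = 2h₀/(2π) × 24.00 h = (1.5750/π) × 24.00 = 12.03 h.

12.03 h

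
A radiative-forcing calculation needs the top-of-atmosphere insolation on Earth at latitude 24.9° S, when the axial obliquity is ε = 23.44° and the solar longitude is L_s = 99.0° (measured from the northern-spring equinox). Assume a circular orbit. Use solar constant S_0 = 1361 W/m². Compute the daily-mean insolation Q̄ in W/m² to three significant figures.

Q̄ ≈ 256 W/m²

Solar declination: sin δ = sin ε · sin L_s = sin 23.44° × sin 99.0° = 0.39289, so δ = +23.135°.
cos h₀ = −tan(-24.9°) tan(+23.135°) = 0.1983, h₀ = 1.3712 rad.
Bracket: h₀ sin ϕ sin δ + cos ϕ cos δ sin h₀ = 1.3712×-0.42104×0.39289 + 0.90704×0.91959×0.98014 = -0.226827 + 0.817540 = 0.590713.
Q̄ = (S_0/π) × [bracket] = (1361/π) × 0.590713 = 255.9 W/m².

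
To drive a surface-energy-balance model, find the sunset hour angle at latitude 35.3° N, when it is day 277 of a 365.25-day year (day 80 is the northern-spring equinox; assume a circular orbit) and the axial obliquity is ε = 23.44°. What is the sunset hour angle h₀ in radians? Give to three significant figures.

h₀ = 1.50 rad

Solar longitude: L_s = 360° × (277 − 80)/365.25 = 194.168°.
sin δ = sin 23.44° × sin 194.168° = -0.09737, so δ = -5.588°.
cos h₀ = −tan ϕ · tan δ = −tan(+35.3°) × tan(-5.588°) = 0.0693, so h₀ = 1.5015 rad = 86.03°.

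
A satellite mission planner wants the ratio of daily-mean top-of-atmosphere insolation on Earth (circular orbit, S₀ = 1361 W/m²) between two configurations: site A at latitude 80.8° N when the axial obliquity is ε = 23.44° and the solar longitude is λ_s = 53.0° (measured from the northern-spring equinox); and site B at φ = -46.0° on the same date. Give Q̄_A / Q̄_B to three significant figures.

Q̄_A / Q̄_B ≈ 2.90

— Configuration A (φ=+80.8°):
Solar declination: sin δ = sin ε · sin λ_s = sin 23.44° × sin 53.0° = 0.31769, so δ = +18.523°.
cos H₀ = −tan(+80.8°) tan(+18.523°) = -2.0686 ≤ −1 ⇒ polar day, H₀ = π.
Bracket: H₀ sin φ sin δ + cos φ cos δ sin H₀ = 3.1416×0.98714×0.31769 + 0.15988×0.94820×0.00000 = 0.985220 + 0.000000 = 0.985220.
Q̄ = (S₀/π) × [bracket] = (1361/π) × 0.985220 = 426.82 W/m².
— Configuration B (φ=-46.0°):
cos H₀ = −tan(-46.0°) tan(+18.523°) = 0.3469, H₀ = 1.2165 rad.
Bracket: H₀ sin φ sin δ + cos φ cos δ sin H₀ = 1.2165×-0.71934×0.31769 + 0.69466×0.94820×0.93788 = -0.278003 + 0.617760 = 0.339757.
Q̄ = (S₀/π) × [bracket] = (1361/π) × 0.339757 = 147.19 W/m².
Ratio Q̄_A / Q̄_B = 426.82 / 147.19 = 2.900.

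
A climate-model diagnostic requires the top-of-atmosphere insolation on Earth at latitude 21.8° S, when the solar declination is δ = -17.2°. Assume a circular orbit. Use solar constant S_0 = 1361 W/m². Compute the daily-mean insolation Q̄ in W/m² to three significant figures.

Q̄ ≈ 462 W/m²

cos h₀ = −tan(-21.8°) tan(-17.200°) = -0.1238, h₀ = 1.6949 rad.
Bracket: h₀ sin ϕ sin δ + cos ϕ cos δ sin h₀ = 1.6949×-0.37137×-0.29571 + 0.92849×0.95528×0.99231 = 0.186130 + 0.880147 = 1.066277.
Q̄ = (S_0/π) × [bracket] = (1361/π) × 1.066277 = 461.9 W/m².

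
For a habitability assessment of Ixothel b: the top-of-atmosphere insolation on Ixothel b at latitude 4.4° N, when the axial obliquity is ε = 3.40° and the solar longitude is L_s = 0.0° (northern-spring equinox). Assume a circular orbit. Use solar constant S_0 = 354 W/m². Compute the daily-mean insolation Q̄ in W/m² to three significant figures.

Solar declination: sin δ = sin ε · sin L_s = sin 3.40° × sin 0.0° = 0.00000, so δ = +0.000°.
cos h₀ = −tan(+4.4°) tan(+0.000°) = -0.0000, h₀ = 1.5708 rad.
Bracket: h₀ sin ϕ sin δ + cos ϕ cos δ sin h₀ = 1.5708×0.07672×0.00000 + 0.99705×1.00000×1.00000 = 0.000000 + 0.997050 = 0.997050.
Q̄ = (S_0/π) × [bracket] = (354/π) × 0.997050 = 112.3 W/m².

Q̄ ≈ 112 W/m²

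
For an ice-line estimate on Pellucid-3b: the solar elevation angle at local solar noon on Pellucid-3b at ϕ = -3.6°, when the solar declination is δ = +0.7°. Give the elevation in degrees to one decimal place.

85.7°

At local noon the hour angle is zero, so the zenith angle equals |ϕ − δ| = |-3.6° − (+0.700°)| = 4.300°.
Elevation = 90° − 4.300° = 85.7°.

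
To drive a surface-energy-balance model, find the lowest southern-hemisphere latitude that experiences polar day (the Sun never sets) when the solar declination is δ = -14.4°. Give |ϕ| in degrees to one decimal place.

|ϕ| = 75.6°

Polar day requires cos h₀ = −tan ϕ tan δ ≤ −1, i.e. tan ϕ tan δ ≥ 1.
The boundary is |tan ϕ| · |tan δ| = 1, so |ϕ| = 90° − |δ| = 90° − 14.4° = 75.6° in the southern hemisphere.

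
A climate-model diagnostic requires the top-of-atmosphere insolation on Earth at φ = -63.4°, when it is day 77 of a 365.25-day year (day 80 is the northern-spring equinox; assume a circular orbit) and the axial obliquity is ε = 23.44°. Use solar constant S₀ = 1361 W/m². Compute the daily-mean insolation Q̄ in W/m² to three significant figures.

Q̄ ≈ 207 W/m²

Solar longitude: λ_s = 360° × (77 − 80)/365.25 = -2.957°, i.e. -2.957° + 360° = 357.043°.
sin δ = sin 23.44° × sin 357.043° = -0.02052, so δ = -1.176°.
cos H₀ = −tan(-63.4°) tan(-1.176°) = -0.0410, H₀ = 1.6118 rad.
Bracket: H₀ sin φ sin δ + cos φ cos δ sin H₀ = 1.6118×-0.89415×-0.02052 + 0.44776×0.99979×0.99916 = 0.029573 + 0.447290 = 0.476863.
Q̄ = (S₀/π) × [bracket] = (1361/π) × 0.476863 = 206.6 W/m².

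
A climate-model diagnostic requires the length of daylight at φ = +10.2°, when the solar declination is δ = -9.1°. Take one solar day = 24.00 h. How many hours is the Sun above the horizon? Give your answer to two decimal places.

11.78 h

cos H₀ = −tan φ · tan δ = −tan(+10.2°) × tan(-9.100°) = 0.0288, so H₀ = 1.5420 rad = 88.35°.
Daylight = 2H₀/(2π) × 24.00 h = (1.5420/π) × 24.00 = 11.78 h.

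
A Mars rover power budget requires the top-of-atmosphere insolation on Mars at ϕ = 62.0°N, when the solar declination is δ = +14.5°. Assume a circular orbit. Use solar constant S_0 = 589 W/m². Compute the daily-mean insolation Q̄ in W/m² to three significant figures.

cos h₀ = −tan(+62.0°) tan(+14.500°) = -0.4864, h₀ = 2.0787 rad.
Bracket: h₀ sin ϕ sin δ + cos ϕ cos δ sin h₀ = 2.0787×0.88295×0.25038 + 0.46947×0.96815×0.87374 = 0.459544 + 0.397130 = 0.856674.
Q̄ = (S_0/π) × [bracket] = (589/π) × 0.856674 = 160.6 W/m².

Q̄ ≈ 161 W/m²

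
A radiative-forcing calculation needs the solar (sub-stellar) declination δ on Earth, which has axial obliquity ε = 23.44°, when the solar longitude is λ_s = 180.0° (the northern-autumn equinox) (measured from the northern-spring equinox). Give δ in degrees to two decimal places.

δ = +0.00°

sin δ = sin ε · sin λ_s = sin 23.44° × sin 180.0° = 0.000000.
δ = arcsin(0.000000) = +0.00°.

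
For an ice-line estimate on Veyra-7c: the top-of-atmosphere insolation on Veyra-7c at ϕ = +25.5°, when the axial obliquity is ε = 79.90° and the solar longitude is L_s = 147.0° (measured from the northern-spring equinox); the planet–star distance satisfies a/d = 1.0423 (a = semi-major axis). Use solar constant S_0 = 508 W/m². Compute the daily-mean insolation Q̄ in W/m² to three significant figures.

Solar declination: sin δ = sin ε · sin L_s = sin 79.90° × sin 147.0° = 0.53620, so δ = +32.425°.
cos h₀ = −tan(+25.5°) tan(+32.425°) = -0.3030, h₀ = 1.8786 rad.
Bracket: h₀ sin ϕ sin δ + cos ϕ cos δ sin h₀ = 1.8786×0.43051×0.53620 + 0.90259×0.84409×0.95299 = 0.433655 + 0.726052 = 1.159707.
Inverse-square distance factor (a/d)² = 1.0423² = 1.086389.
Q̄ = (S_0/π) × 1.086389 × [bracket] = (508/π) × 1.086389 × 1.159707 = 203.7 W/m².

Q̄ ≈ 204 W/m²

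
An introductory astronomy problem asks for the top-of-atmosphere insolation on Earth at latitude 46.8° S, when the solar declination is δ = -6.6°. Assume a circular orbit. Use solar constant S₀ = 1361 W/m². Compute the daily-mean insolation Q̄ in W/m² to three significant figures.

Q̄ ≈ 354 W/m²

cos H₀ = −tan(-46.8°) tan(-6.600°) = -0.1232, H₀ = 1.6943 rad.
Bracket: H₀ sin φ sin δ + cos φ cos δ sin H₀ = 1.6943×-0.72897×-0.11494 + 0.68455×0.99337×0.99238 = 0.141962 + 0.674830 = 0.816792.
Q̄ = (S₀/π) × [bracket] = (1361/π) × 0.816792 = 353.9 W/m².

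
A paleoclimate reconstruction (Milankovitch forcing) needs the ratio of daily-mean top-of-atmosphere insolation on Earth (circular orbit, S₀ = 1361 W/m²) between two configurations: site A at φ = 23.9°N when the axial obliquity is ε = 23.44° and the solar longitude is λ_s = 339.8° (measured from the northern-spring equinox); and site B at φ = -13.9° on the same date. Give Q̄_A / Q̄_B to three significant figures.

Q̄_A / Q̄_B ≈ 0.809

— Configuration A (φ=+23.9°):
Solar declination: sin δ = sin ε · sin λ_s = sin 23.44° × sin 339.8° = -0.13736, so δ = -7.895°.
cos H₀ = −tan(+23.9°) tan(-7.895°) = 0.0615, H₀ = 1.5093 rad.
Bracket: H₀ sin φ sin δ + cos φ cos δ sin H₀ = 1.5093×0.40514×-0.13736 + 0.91425×0.99052×0.99811 = -0.083993 + 0.903871 = 0.819878.
Q̄ = (S₀/π) × [bracket] = (1361/π) × 0.819878 = 355.19 W/m².
— Configuration B (φ=-13.9°):
cos H₀ = −tan(-13.9°) tan(-7.895°) = -0.0343, H₀ = 1.6051 rad.
Bracket: H₀ sin φ sin δ + cos φ cos δ sin H₀ = 1.6051×-0.24023×-0.13736 + 0.97072×0.99052×0.99941 = 0.052965 + 0.960950 = 1.013915.
Q̄ = (S₀/π) × [bracket] = (1361/π) × 1.013915 = 439.25 W/m².
Ratio Q̄_A / Q̄_B = 355.19 / 439.25 = 0.8086.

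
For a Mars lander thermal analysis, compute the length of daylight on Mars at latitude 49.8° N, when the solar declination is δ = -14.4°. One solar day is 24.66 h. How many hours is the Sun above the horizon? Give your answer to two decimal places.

cos H₀ = −tan φ · tan δ = −tan(+49.8°) × tan(-14.400°) = 0.3038, so H₀ = 1.2621 rad = 72.31°.
Daylight = 2H₀/(2π) × 24.66 h = (1.2621/π) × 24.66 = 9.91 h.

9.91 h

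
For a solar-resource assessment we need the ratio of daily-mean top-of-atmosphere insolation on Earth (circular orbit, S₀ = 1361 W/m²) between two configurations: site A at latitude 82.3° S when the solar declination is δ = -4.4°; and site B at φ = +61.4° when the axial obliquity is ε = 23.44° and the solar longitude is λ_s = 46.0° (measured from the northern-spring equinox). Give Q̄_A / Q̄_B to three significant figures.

Q̄_A / Q̄_B ≈ 0.298

— Configuration A (φ=-82.3°):
cos H₀ = −tan(-82.3°) tan(-4.400°) = -0.5691, H₀ = 2.1762 rad.
Bracket: H₀ sin φ sin δ + cos φ cos δ sin H₀ = 2.1762×-0.99098×-0.07672 + 0.13399×0.99705×0.82227 = 0.165452 + 0.109851 = 0.275303.
Q̄ = (S₀/π) × [bracket] = (1361/π) × 0.275303 = 119.27 W/m².
— Configuration B (φ=+61.4°):
Solar declination: sin δ = sin ε · sin λ_s = sin 23.44° × sin 46.0° = 0.28615, so δ = +16.627°.
cos H₀ = −tan(+61.4°) tan(+16.627°) = -0.5477, H₀ = 2.1504 rad.
Bracket: H₀ sin φ sin δ + cos φ cos δ sin H₀ = 2.1504×0.87798×0.28615 + 0.47869×0.95819×0.83666 = 0.540254 + 0.383756 = 0.924010.
Q̄ = (S₀/π) × [bracket] = (1361/π) × 0.924010 = 400.30 W/m².
Ratio Q̄_A / Q̄_B = 119.27 / 400.30 = 0.2980.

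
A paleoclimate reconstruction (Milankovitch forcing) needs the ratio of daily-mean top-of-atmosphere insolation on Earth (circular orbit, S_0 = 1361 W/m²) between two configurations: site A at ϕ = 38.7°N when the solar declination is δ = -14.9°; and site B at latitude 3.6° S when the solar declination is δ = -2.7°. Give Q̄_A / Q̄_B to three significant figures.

— Configuration A (ϕ=+38.7°):
cos h₀ = −tan(+38.7°) tan(-14.900°) = 0.2132, h₀ = 1.3560 rad.
Bracket: h₀ sin ϕ sin δ + cos ϕ cos δ sin h₀ = 1.3560×0.62524×-0.25713 + 0.78043×0.96638×0.97702 = -0.218001 + 0.736861 = 0.518860.
Q̄ = (S_0/π) × [bracket] = (1361/π) × 0.518860 = 224.78 W/m².
— Configuration B (ϕ=-3.6°):
cos h₀ = −tan(-3.6°) tan(-2.700°) = -0.0030, h₀ = 1.5738 rad.
Bracket: h₀ sin ϕ sin δ + cos ϕ cos δ sin h₀ = 1.5738×-0.06279×-0.04711 + 0.99803×0.99889×1.00000 = 0.004655 + 0.996922 = 1.001577.
Q̄ = (S_0/π) × [bracket] = (1361/π) × 1.001577 = 433.90 W/m².
Ratio Q̄_A / Q̄_B = 224.78 / 433.90 = 0.5180.

Q̄_A / Q̄_B ≈ 0.518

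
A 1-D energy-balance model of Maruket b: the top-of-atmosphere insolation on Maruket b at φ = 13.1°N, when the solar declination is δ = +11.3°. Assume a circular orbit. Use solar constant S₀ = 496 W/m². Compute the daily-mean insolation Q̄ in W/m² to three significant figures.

cos H₀ = −tan(+13.1°) tan(+11.300°) = -0.0465, H₀ = 1.6173 rad.
Bracket: H₀ sin φ sin δ + cos φ cos δ sin H₀ = 1.6173×0.22665×0.19595 + 0.97398×0.98061×0.99892 = 0.071828 + 0.954063 = 1.025891.
Q̄ = (S₀/π) × [bracket] = (496/π) × 1.025891 = 162.0 W/m².

Q̄ ≈ 162 W/m²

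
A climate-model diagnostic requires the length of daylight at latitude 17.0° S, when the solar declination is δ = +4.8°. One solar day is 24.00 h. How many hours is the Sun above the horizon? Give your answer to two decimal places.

11.80 h

cos H₀ = −tan φ · tan δ = −tan(-17.0°) × tan(+4.800°) = 0.0257, so H₀ = 1.5451 rad = 88.53°.
Daylight = 2H₀/(2π) × 24.00 h = (1.5451/π) × 24.00 = 11.80 h.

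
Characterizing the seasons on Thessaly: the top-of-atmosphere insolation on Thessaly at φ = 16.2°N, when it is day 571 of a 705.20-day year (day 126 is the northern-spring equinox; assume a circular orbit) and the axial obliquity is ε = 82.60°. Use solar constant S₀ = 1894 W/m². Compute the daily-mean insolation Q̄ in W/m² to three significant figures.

Solar longitude: λ_s = 360° × (571 − 126)/705.20 = 227.170°.
sin δ = sin 82.60° × sin 227.170° = -0.72726, so δ = -46.657°.
cos H₀ = −tan(+16.2°) tan(-46.657°) = 0.3078, H₀ = 1.2579 rad.
Bracket: H₀ sin φ sin δ + cos φ cos δ sin H₀ = 1.2579×0.27899×-0.72726 + 0.96029×0.68636×0.95144 = -0.255226 + 0.627099 = 0.371873.
Q̄ = (S₀/π) × [bracket] = (1894/π) × 0.371873 = 224.2 W/m².

Q̄ ≈ 224 W/m²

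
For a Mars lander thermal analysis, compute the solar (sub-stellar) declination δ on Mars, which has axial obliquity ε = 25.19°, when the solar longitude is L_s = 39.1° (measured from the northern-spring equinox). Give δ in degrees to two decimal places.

δ = +15.57°

sin δ = sin ε · sin L_s = sin 25.19° × sin 39.1° = 0.268429.
δ = arcsin(0.268429) = +15.57°.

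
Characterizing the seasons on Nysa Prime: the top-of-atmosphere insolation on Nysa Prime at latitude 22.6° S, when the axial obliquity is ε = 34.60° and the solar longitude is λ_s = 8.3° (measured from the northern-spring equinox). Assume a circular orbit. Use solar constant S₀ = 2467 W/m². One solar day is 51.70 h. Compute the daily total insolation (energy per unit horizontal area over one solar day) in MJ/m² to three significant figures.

127 MJ/m²

Solar declination: sin δ = sin ε · sin λ_s = sin 34.60° × sin 8.3° = 0.08197, so δ = +4.702°.
cos H₀ = −tan(-22.6°) tan(+4.702°) = 0.0342, H₀ = 1.5366 rad.
Bracket: H₀ sin φ sin δ + cos φ cos δ sin H₀ = 1.5366×-0.38430×0.08197 + 0.92321×0.99663×0.99941 = -0.048405 + 0.919556 = 0.871151.
Q̄ = (S₀/π) × [bracket] = (2467/π) × 0.871151 = 684.09 W/m².
Daily total = Q̄ × 51.70 h × 3600 s/h = 684.09 × 51.70 × 3600 / 10⁶ = 127.3 MJ/m².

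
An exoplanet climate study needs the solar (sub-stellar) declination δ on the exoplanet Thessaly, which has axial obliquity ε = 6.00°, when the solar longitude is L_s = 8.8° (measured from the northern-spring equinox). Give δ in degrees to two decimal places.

δ = +0.92°

sin δ = sin ε · sin L_s = sin 6.00° × sin 8.8° = 0.015991.
δ = arcsin(0.015991) = +0.92°.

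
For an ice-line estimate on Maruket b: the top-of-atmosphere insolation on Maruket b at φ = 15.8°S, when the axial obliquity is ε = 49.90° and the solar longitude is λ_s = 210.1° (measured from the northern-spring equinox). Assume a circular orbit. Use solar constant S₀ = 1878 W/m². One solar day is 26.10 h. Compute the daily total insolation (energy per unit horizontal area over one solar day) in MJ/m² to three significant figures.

Solar declination: sin δ = sin ε · sin λ_s = sin 49.90° × sin 210.1° = -0.38362, so δ = -22.558°.
cos H₀ = −tan(-15.8°) tan(-22.558°) = -0.1175, H₀ = 1.6886 rad.
Bracket: H₀ sin φ sin δ + cos φ cos δ sin H₀ = 1.6886×-0.27228×-0.38362 + 0.96222×0.92349×0.99307 = 0.176378 + 0.882443 = 1.058821.
Q̄ = (S₀/π) × [bracket] = (1878/π) × 1.058821 = 632.95 W/m².
Daily total = Q̄ × 26.10 h × 3600 s/h = 632.95 × 26.10 × 3600 / 10⁶ = 59.47 MJ/m².

59.5 MJ/m²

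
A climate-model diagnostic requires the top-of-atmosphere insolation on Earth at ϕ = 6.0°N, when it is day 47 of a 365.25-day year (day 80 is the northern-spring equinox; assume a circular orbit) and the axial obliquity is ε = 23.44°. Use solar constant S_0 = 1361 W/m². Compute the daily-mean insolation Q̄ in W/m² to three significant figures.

Solar longitude: L_s = 360° × (47 − 80)/365.25 = -32.526°, i.e. -32.526° + 360° = 327.474°.
sin δ = sin 23.44° × sin 327.474° = -0.21388, so δ = -12.350°.
cos h₀ = −tan(+6.0°) tan(-12.350°) = 0.0230, h₀ = 1.5478 rad.
Bracket: h₀ sin ϕ sin δ + cos ϕ cos δ sin h₀ = 1.5478×0.10453×-0.21388 + 0.99452×0.97686×0.99974 = -0.034604 + 0.971254 = 0.936650.
Q̄ = (S_0/π) × [bracket] = (1361/π) × 0.936650 = 405.8 W/m².

Q̄ ≈ 406 W/m²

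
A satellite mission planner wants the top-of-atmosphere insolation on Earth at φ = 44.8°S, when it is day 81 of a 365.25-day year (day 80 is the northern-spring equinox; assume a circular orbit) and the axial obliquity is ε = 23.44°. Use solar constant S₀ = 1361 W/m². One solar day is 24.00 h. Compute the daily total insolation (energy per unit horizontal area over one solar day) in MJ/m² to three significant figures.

26.3 MJ/m²

Solar longitude: λ_s = 360° × (81 − 80)/365.25 = 0.986°.
sin δ = sin 23.44° × sin 0.986° = 0.00684, so δ = +0.392°.
cos H₀ = −tan(-44.8°) tan(+0.392°) = 0.0068, H₀ = 1.5640 rad.
Bracket: H₀ sin φ sin δ + cos φ cos δ sin H₀ = 1.5640×-0.70463×0.00684 + 0.70957×0.99998×0.99998 = -0.007538 + 0.709542 = 0.702004.
Q̄ = (S₀/π) × [bracket] = (1361/π) × 0.702004 = 304.12 W/m².
Daily total = Q̄ × 24.00 h × 3600 s/h = 304.12 × 24.00 × 3600 / 10⁶ = 26.28 MJ/m².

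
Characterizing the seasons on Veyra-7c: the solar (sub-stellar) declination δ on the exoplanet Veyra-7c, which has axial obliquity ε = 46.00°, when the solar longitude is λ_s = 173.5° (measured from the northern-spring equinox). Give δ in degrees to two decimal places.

δ = +4.67°

sin δ = sin ε · sin λ_s = sin 46.00° × sin 173.5° = 0.081432.
δ = arcsin(0.081432) = +4.67°.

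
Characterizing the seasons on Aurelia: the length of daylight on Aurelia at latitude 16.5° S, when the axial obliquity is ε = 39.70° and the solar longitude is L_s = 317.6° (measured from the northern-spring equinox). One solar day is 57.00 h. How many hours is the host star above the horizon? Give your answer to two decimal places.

Solar declination: sin δ = sin ε · sin L_s = sin 39.70° × sin 317.6° = -0.43072, so δ = -25.513°.
cos h₀ = −tan ϕ · tan δ = −tan(-16.5°) × tan(-25.513°) = -0.1414, so h₀ = 1.7126 rad = 98.13°.
Daylight = 2h₀/(2π) × 57.00 h = (1.7126/π) × 57.00 = 31.07 h.

31.07 h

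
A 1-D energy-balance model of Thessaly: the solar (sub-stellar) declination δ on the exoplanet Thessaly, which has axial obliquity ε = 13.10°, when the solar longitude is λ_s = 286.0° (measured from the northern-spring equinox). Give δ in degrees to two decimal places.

sin δ = sin ε · sin λ_s = sin 13.10° × sin 286.0° = -0.217871.
δ = arcsin(-0.217871) = -12.58°.

δ = -12.58°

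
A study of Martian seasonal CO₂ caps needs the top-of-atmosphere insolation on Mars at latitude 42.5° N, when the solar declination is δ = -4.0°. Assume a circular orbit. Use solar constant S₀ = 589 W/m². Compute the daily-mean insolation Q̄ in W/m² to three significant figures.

cos H₀ = −tan(+42.5°) tan(-4.000°) = 0.0641, H₀ = 1.5067 rad.
Bracket: H₀ sin φ sin δ + cos φ cos δ sin H₀ = 1.5067×0.67559×-0.06976 + 0.73728×0.99756×0.99795 = -0.071010 + 0.733973 = 0.662963.
Q̄ = (S₀/π) × [bracket] = (589/π) × 0.662963 = 124.3 W/m².

Q̄ ≈ 124 W/m²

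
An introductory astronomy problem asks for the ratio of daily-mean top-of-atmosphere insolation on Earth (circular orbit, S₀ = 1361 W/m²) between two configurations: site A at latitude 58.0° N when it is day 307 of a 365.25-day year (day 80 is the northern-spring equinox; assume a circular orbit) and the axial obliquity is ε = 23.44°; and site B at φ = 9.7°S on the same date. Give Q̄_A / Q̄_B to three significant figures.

— Configuration A (φ=+58.0°):
Solar longitude: λ_s = 360° × (307 − 80)/365.25 = 223.737°.
sin δ = sin 23.44° × sin 223.737° = -0.27501, so δ = -15.963°.
cos H₀ = −tan(+58.0°) tan(-15.963°) = 0.4578, H₀ = 1.0953 rad.
Bracket: H₀ sin φ sin δ + cos φ cos δ sin H₀ = 1.0953×0.84805×-0.27501 + 0.52992×0.96144×0.88908 = -0.255448 + 0.452974 = 0.197526.
Q̄ = (S₀/π) × [bracket] = (1361/π) × 0.197526 = 85.572 W/m².
— Configuration B (φ=-9.7°):
cos H₀ = −tan(-9.7°) tan(-15.963°) = -0.0489, H₀ = 1.6197 rad.
Bracket: H₀ sin φ sin δ + cos φ cos δ sin H₀ = 1.6197×-0.16849×-0.27501 + 0.98570×0.96144×0.99880 = 0.075051 + 0.946554 = 1.021605.
Q̄ = (S₀/π) × [bracket] = (1361/π) × 1.021605 = 442.58 W/m².
Ratio Q̄_A / Q̄_B = 85.572 / 442.58 = 0.1933.

Q̄_A / Q̄_B ≈ 0.193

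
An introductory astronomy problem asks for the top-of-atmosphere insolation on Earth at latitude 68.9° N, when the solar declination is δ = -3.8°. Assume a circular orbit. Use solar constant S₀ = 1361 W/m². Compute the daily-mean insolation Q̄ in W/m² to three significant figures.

Q̄ ≈ 116 W/m²

cos H₀ = −tan(+68.9°) tan(-3.800°) = 0.1721, H₀ = 1.3978 rad.
Bracket: H₀ sin φ sin δ + cos φ cos δ sin H₀ = 1.3978×0.93295×-0.06627 + 0.36000×0.99780×0.98507 = -0.086421 + 0.353845 = 0.267424.
Q̄ = (S₀/π) × [bracket] = (1361/π) × 0.267424 = 115.9 W/m².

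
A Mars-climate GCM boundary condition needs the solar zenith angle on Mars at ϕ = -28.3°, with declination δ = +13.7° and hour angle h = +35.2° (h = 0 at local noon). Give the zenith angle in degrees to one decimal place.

θ_z = 54.1°

cos θ_z = sin ϕ sin δ + cos ϕ cos δ cos h = -0.112282 + 0.699008 = 0.586726.
θ_z = arccos(0.586726) = 54.1°.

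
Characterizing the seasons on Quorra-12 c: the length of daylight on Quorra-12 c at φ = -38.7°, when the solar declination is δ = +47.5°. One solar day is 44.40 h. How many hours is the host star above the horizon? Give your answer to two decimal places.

cos H₀ = −tan φ · tan δ = −tan(-38.7°) × tan(+47.500°) = 0.8743, so H₀ = 0.5068 rad = 29.04°.
Daylight = 2H₀/(2π) × 44.40 h = (0.5068/π) × 44.40 = 7.16 h.

7.16 h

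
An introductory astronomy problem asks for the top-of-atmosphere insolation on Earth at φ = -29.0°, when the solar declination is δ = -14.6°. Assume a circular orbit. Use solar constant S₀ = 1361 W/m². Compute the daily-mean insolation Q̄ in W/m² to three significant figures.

cos H₀ = −tan(-29.0°) tan(-14.600°) = -0.1444, H₀ = 1.7157 rad.
Bracket: H₀ sin φ sin δ + cos φ cos δ sin H₀ = 1.7157×-0.48481×-0.25207 + 0.87462×0.96771×0.98952 = 0.209669 + 0.837508 = 1.047177.
Q̄ = (S₀/π) × [bracket] = (1361/π) × 1.047177 = 453.7 W/m².

Q̄ ≈ 454 W/m²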